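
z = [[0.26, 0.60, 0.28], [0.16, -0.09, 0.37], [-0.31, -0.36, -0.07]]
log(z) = [[-0.23+1.48j, (1.23-1.93j), 1.21+1.52j], [0.13-1.29j, -1.19+1.68j, (0.72-1.33j)], [-0.90-0.02j, -1.03+0.03j, (-1.58-0.03j)]]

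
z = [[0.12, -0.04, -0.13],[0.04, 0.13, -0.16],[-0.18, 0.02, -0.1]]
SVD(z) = [[-0.52, 0.48, 0.71],  [-0.82, -0.04, -0.57],  [-0.25, -0.88, 0.41]] @ diag([0.24602916968363783, 0.22010241273082265, 0.1040412205563277]) @ [[-0.20, -0.37, 0.91], [0.97, -0.19, 0.14], [-0.12, -0.91, -0.4]]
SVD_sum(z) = [[0.03, 0.05, -0.12], [0.04, 0.07, -0.18], [0.01, 0.02, -0.06]] + [[0.1, -0.02, 0.01], [-0.01, 0.0, -0.0], [-0.19, 0.04, -0.03]] + [[-0.01, -0.07, -0.03], [0.01, 0.05, 0.02], [-0.01, -0.04, -0.02]]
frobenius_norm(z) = 0.35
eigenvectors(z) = [[(-0.41+0j), 0.21+0.40j, 0.21-0.40j], [-0.38+0.00j, 0.85+0.00j, 0.85-0.00j], [-0.83+0.00j, (-0.13-0.24j), -0.13+0.24j]]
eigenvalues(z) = [(-0.18+0j), (0.16+0.06j), (0.16-0.06j)]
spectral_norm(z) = 0.25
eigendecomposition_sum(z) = [[(-0.04+0j), (-0-0j), -0.07+0.00j], [(-0.04+0j), (-0-0j), -0.06+0.00j], [-0.08+0.00j, (-0-0j), -0.14+0.00j]] + [[0.08-0.02j,-0.02+0.05j,(-0.03-0.01j)], [(0.04-0.15j),(0.07+0.07j),(-0.05+0.04j)], [(-0.05+0.01j),(0.01-0.03j),(0.02+0.01j)]] + [[0.08+0.02j, -0.02-0.05j, (-0.03+0.01j)], [0.04+0.15j, (0.07-0.07j), -0.05-0.04j], [(-0.05-0.01j), (0.01+0.03j), 0.02-0.01j]]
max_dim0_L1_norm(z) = 0.39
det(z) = -0.01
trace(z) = 0.15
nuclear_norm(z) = 0.57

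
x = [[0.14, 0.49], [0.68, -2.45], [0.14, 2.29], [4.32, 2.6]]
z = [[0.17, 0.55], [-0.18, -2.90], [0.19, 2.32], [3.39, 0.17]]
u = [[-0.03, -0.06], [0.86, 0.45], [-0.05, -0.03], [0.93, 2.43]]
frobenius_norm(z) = 5.07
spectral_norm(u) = 2.71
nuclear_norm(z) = 7.15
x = z + u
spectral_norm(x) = 5.35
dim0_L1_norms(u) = [1.87, 2.97]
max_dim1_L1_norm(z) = 3.56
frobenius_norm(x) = 6.12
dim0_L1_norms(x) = [5.28, 7.83]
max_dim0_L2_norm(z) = 3.76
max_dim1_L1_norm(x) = 6.92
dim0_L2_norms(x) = [4.38, 4.27]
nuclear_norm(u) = 3.33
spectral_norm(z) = 3.86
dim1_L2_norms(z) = [0.58, 2.91, 2.33, 3.39]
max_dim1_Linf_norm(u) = 2.43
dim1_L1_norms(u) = [0.09, 1.31, 0.08, 3.36]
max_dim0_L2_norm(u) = 2.47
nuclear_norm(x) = 8.31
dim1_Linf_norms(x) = [0.49, 2.45, 2.29, 4.32]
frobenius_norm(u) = 2.78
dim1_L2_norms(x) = [0.51, 2.54, 2.29, 5.04]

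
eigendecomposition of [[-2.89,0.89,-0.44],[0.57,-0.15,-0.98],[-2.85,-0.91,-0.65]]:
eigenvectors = [[-0.23, -0.65, 0.09], [-0.66, -0.12, 0.55], [0.71, -0.75, 0.83]]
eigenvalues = [1.1, -3.24, -1.55]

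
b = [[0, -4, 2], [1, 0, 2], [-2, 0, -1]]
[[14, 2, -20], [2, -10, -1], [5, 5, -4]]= b@[[-4, 0, 3], [-2, -3, 4], [3, -5, -2]]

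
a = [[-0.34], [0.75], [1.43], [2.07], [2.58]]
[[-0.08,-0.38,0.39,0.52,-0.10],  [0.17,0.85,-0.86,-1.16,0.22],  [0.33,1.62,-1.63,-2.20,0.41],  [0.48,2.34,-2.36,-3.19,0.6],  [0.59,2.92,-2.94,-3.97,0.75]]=a @ [[0.23, 1.13, -1.14, -1.54, 0.29]]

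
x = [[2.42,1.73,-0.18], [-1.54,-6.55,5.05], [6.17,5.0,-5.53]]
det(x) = 59.83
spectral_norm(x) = 12.61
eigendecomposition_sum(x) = [[0.52,0.88,-0.88], [-3.6,-6.05,6.02], [2.97,5.00,-4.97]] + [[2.35, 0.60, 0.31], [0.8, 0.2, 0.11], [2.21, 0.56, 0.29]] + [[-0.45, 0.25, 0.39],[1.25, -0.71, -1.08],[0.99, -0.56, -0.85]]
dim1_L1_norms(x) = [4.33, 13.14, 16.7]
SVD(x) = [[-0.19, -0.36, -0.91], [0.63, -0.76, 0.17], [-0.75, -0.55, 0.37]] @ diag([12.607567700234975, 3.5446816710231834, 1.3388683785585884]) @ [[-0.48, -0.65, 0.59],[-0.87, 0.45, -0.21],[-0.13, -0.61, -0.78]]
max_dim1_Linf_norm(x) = 6.55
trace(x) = -9.66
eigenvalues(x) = [-10.5, 2.84, -2.01]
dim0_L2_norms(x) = [6.8, 8.42, 7.49]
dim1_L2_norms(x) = [2.98, 8.41, 9.68]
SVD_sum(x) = [[1.15, 1.57, -1.40],[-3.84, -5.2, 4.67],[4.56, 6.18, -5.54]] + [[1.11, -0.58, 0.27], [2.33, -1.21, 0.56], [1.68, -0.88, 0.40]] + [[0.16, 0.74, 0.96], [-0.03, -0.14, -0.18], [-0.06, -0.3, -0.39]]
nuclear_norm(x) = 17.49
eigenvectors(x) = [[-0.11,0.71,-0.27],[0.77,0.24,0.76],[-0.63,0.67,0.6]]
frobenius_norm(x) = 13.16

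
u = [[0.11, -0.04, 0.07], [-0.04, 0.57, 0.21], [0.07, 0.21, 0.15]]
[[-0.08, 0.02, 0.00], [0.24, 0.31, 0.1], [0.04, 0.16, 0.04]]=u@[[-0.87, -0.31, -0.01],[0.25, 0.18, 0.13],[0.32, 0.94, 0.12]]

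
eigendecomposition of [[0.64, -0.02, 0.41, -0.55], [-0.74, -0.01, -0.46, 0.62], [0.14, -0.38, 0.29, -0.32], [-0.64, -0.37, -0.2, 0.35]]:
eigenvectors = [[0.58, -0.13, -0.01, -0.6], [-0.64, 0.11, 0.17, 0.37], [0.44, -0.72, 0.8, 0.00], [-0.25, -0.67, 0.58, -0.71]]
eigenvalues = [1.22, 0.07, -0.02, 0.0]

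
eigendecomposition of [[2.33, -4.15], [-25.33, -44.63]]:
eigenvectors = [[0.89, 0.08], [-0.46, 1.0]]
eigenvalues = [4.47, -46.77]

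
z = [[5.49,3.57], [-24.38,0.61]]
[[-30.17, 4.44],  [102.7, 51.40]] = z@ [[-4.26, -2.0], [-1.90, 4.32]]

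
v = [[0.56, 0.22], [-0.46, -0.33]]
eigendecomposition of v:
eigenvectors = [[0.85, -0.28], [-0.52, 0.96]]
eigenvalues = [0.43, -0.2]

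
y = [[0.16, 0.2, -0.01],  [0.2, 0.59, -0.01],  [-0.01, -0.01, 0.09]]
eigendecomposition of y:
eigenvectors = [[-0.37, -0.83, -0.41], [-0.93, 0.32, 0.18], [0.02, -0.45, 0.89]]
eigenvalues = [0.67, 0.08, 0.09]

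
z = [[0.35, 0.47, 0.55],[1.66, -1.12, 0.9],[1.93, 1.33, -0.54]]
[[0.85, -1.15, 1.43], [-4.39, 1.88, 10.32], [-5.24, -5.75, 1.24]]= z @[[-2.99,-1.0,3.09], [1.34,-2.57,-2.45], [2.31,0.74,2.72]]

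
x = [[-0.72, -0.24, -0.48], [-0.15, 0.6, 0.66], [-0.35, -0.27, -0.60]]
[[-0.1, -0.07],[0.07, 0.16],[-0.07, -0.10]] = x @ [[0.09, -0.03], [0.11, 0.11], [0.02, 0.14]]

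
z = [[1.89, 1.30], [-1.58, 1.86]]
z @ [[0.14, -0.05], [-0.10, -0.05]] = [[0.13, -0.16], [-0.41, -0.01]]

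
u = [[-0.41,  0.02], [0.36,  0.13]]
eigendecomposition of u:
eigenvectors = [[-0.84, -0.04],[0.55, -1.00]]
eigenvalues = [-0.42, 0.14]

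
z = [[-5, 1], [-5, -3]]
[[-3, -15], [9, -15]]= z @ [[0, 3], [-3, 0]]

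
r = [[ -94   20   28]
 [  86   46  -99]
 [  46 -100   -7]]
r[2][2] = -7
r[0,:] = [-94, 20, 28]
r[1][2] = -99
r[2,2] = -7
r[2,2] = -7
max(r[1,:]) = 86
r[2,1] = -100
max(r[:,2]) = 28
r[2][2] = -7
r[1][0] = 86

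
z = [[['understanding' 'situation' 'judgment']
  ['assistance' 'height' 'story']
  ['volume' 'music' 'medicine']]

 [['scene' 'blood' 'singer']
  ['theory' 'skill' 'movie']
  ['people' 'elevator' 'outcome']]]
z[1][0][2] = 'singer'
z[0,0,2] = 'judgment'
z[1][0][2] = 'singer'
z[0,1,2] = 'story'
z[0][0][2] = 'judgment'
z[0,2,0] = 'volume'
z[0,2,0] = 'volume'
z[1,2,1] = 'elevator'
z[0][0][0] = 'understanding'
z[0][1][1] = 'height'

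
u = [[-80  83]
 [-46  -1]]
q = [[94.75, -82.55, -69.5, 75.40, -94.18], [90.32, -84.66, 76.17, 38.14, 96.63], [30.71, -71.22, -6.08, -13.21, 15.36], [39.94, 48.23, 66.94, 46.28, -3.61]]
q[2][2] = -6.08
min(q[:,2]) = -69.5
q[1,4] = 96.63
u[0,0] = -80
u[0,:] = [-80, 83]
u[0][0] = -80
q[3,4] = -3.61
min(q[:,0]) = 30.71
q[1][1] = -84.66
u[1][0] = -46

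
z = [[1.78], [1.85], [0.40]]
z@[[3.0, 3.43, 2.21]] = [[5.34, 6.11, 3.93], [5.55, 6.35, 4.09], [1.2, 1.37, 0.88]]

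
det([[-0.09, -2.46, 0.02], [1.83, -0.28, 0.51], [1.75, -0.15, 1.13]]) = 2.917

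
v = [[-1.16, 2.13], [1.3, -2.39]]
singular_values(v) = [3.64, 0.0]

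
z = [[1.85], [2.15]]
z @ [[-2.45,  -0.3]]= [[-4.53,-0.56], [-5.27,-0.64]]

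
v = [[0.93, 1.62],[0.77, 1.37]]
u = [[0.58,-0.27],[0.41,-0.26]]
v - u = [[0.35, 1.89], [0.36, 1.63]]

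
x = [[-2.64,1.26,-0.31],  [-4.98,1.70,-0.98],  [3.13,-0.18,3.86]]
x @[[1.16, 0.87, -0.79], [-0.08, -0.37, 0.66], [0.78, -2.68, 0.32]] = [[-3.4, -1.93, 2.82], [-6.68, -2.34, 4.74], [6.66, -7.56, -1.36]]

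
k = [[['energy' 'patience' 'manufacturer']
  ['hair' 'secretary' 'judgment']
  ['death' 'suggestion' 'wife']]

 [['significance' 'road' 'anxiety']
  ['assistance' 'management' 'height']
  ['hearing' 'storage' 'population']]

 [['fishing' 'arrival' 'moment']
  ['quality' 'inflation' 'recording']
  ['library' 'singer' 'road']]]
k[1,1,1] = 'management'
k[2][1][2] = 'recording'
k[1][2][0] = 'hearing'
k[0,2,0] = 'death'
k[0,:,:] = [['energy', 'patience', 'manufacturer'], ['hair', 'secretary', 'judgment'], ['death', 'suggestion', 'wife']]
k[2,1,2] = 'recording'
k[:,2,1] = ['suggestion', 'storage', 'singer']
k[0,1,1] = 'secretary'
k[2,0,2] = 'moment'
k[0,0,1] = 'patience'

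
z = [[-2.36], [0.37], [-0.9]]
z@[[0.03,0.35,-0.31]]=[[-0.07, -0.83, 0.73], [0.01, 0.13, -0.11], [-0.03, -0.32, 0.28]]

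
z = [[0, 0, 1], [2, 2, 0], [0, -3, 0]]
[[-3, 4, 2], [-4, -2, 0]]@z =[[8, 2, -3], [-4, -4, -4]]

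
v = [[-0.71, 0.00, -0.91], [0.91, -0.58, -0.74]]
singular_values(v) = [1.31, 1.15]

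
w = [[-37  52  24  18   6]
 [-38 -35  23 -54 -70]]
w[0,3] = 18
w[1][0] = -38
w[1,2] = 23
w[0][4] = 6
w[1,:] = [-38, -35, 23, -54, -70]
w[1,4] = -70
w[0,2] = 24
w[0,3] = 18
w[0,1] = 52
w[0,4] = 6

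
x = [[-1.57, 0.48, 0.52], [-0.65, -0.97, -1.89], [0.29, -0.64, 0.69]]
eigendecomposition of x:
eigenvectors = [[0.03+0.00j, -0.79+0.00j, (-0.79-0j)], [-0.65+0.00j, (-0.13-0.58j), -0.13+0.58j], [(0.76+0j), 0.09-0.15j, (0.09+0.15j)]]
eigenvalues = [(1.25+0j), (-1.55+0.45j), (-1.55-0.45j)]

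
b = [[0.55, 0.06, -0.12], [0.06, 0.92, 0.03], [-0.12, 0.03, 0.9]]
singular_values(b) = [0.95, 0.92, 0.5]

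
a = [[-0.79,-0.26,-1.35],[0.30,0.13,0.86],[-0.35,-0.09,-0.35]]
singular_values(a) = [1.89, 0.21, 0.0]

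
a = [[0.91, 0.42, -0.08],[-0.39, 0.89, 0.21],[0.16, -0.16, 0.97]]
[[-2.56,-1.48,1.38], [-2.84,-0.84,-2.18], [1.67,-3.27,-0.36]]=a @ [[-0.91, -1.52, 2.05],[-3.88, -0.84, -1.33],[1.23, -3.26, -0.93]]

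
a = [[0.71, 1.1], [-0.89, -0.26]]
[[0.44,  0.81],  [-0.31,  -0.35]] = a@[[0.28, 0.22],[0.22, 0.59]]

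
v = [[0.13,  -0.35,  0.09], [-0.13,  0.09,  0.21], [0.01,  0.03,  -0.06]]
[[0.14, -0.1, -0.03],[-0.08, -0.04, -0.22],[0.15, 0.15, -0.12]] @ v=[[0.03,  -0.06,  -0.01], [-0.01,  0.02,  -0.0], [-0.0,  -0.04,  0.05]]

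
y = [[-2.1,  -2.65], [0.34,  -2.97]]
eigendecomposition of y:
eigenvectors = [[0.94+0.00j, 0.94-0.00j], [0.15-0.30j, 0.15+0.30j]]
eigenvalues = [(-2.54+0.84j), (-2.54-0.84j)]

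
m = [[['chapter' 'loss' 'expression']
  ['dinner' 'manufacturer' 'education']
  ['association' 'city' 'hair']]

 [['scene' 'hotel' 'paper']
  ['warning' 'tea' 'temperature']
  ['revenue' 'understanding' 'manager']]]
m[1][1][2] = 'temperature'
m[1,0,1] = 'hotel'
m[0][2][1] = 'city'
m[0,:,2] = ['expression', 'education', 'hair']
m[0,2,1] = 'city'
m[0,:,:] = [['chapter', 'loss', 'expression'], ['dinner', 'manufacturer', 'education'], ['association', 'city', 'hair']]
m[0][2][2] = 'hair'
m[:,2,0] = ['association', 'revenue']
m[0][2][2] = 'hair'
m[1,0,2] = 'paper'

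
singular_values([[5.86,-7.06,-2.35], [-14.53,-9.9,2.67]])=[17.84, 9.36]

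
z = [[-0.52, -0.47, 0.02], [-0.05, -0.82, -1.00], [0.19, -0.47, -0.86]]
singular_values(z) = [1.64, 0.69, 0.01]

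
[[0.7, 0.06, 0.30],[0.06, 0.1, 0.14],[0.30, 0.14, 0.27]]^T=[[0.70,0.06,0.30], [0.06,0.1,0.14], [0.30,0.14,0.27]]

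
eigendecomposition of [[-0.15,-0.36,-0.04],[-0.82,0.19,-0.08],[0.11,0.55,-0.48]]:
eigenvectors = [[(-0.43+0j), (0.06-0.24j), (0.06+0.24j)],[(0.82+0j), (0.04-0.27j), (0.04+0.27j)],[(0.38+0j), (-0.93+0j), -0.93-0.00j]]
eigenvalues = [(0.58+0j), (-0.51+0.19j), (-0.51-0.19j)]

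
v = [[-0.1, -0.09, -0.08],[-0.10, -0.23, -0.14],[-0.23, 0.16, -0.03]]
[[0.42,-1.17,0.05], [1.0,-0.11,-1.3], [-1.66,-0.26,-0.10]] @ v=[[0.06,0.24,0.13], [0.21,-0.27,-0.03], [0.22,0.19,0.17]]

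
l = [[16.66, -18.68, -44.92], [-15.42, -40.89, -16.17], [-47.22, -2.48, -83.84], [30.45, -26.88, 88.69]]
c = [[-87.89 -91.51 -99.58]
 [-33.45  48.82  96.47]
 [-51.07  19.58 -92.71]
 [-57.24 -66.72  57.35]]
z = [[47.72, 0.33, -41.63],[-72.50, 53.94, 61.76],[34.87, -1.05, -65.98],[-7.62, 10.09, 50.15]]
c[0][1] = -91.51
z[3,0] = -7.62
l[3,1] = -26.88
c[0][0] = -87.89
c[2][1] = 19.58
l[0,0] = 16.66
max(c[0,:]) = -87.89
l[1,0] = -15.42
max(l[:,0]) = 30.45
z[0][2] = -41.63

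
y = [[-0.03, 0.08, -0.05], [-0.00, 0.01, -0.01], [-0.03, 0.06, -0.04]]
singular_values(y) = [0.13, 0.01, 0.0]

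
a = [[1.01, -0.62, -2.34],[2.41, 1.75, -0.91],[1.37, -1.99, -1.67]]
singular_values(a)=[4.01, 2.88, 0.89]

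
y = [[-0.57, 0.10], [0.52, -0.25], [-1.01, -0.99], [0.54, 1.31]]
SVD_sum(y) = [[-0.16, -0.21], [0.07, 0.09], [-0.84, -1.12], [0.83, 1.09]] + [[-0.41, 0.31], [0.45, -0.34], [-0.17, 0.13], [-0.29, 0.22]]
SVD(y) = [[-0.13, 0.59], [0.06, -0.65], [-0.71, 0.24], [0.69, 0.41]] @ diag([1.9793994248741729, 0.8704469638110024]) @ [[0.60, 0.80],[-0.80, 0.6]]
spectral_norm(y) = 1.98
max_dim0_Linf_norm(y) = 1.31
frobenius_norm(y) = 2.16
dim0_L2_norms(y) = [1.38, 1.66]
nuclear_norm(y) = 2.85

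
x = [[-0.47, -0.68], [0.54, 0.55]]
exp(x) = [[0.46, -0.7], [0.55, 1.51]]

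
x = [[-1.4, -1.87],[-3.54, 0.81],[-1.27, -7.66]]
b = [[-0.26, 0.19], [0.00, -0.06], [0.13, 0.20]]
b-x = [[1.14, 2.06], [3.54, -0.87], [1.4, 7.86]]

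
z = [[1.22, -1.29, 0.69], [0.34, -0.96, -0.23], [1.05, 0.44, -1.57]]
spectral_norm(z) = 2.10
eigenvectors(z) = [[0.93+0.00j,(-0-0.07j),-0.00+0.07j], [(0.1+0j),(-0.48-0.15j),(-0.48+0.15j)], [(0.35+0j),(-0.86+0j),-0.86-0.00j]]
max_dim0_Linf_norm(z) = 1.57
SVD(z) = [[-0.87, 0.26, -0.42], [-0.36, 0.25, 0.90], [0.34, 0.93, -0.12]] @ diag([2.0966486487470024, 1.9333648824773872, 0.5881026057675348]) @ [[-0.40, 0.77, -0.5], [0.71, -0.08, -0.7], [-0.58, -0.63, -0.52]]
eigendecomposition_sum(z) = [[(1.28+0j), -0.65+0.00j, (0.35-0j)], [(0.14+0j), (-0.07+0j), 0.04-0.00j], [(0.48+0j), (-0.24+0j), (0.13-0j)]] + [[-0.03+0.03j, (-0.32+0.04j), (0.17-0.08j)], [0.10+0.23j, -0.44+2.11j, -0.13-1.23j], [0.28+0.34j, 0.34+3.73j, (-0.85-1.97j)]] + [[(-0.03-0.03j), -0.32-0.04j, (0.17+0.08j)], [(0.1-0.23j), (-0.44-2.11j), -0.13+1.23j], [0.28-0.34j, (0.34-3.73j), (-0.85+1.97j)]]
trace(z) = -1.31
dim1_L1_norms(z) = [3.2, 1.53, 3.06]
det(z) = 2.38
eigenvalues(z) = [(1.34+0j), (-1.32+0.17j), (-1.32-0.17j)]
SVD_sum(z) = [[0.72, -1.4, 0.91], [0.30, -0.59, 0.38], [-0.28, 0.55, -0.35]] + [[0.36, -0.04, -0.35], [0.34, -0.04, -0.34], [1.29, -0.15, -1.25]] + [[0.14, 0.16, 0.13],[-0.31, -0.33, -0.27],[0.04, 0.05, 0.04]]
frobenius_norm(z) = 2.91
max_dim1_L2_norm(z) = 1.94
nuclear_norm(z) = 4.62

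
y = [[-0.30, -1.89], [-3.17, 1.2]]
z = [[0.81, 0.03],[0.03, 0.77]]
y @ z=[[-0.30, -1.46], [-2.53, 0.83]]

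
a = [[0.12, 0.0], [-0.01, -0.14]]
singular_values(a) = [0.14, 0.12]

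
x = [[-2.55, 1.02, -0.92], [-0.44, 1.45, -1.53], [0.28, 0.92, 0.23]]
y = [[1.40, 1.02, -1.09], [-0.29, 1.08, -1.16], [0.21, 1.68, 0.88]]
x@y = [[-4.06, -3.04, 0.79], [-1.36, -1.45, -2.55], [0.17, 1.67, -1.17]]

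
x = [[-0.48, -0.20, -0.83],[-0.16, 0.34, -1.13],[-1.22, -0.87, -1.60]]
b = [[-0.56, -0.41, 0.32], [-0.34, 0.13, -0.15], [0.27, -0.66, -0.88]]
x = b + [[0.08, 0.21, -1.15],[0.18, 0.21, -0.98],[-1.49, -0.21, -0.72]]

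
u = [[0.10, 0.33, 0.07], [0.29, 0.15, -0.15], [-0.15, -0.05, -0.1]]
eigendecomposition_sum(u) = [[(0.19+0j), (0.22+0j), -0.03+0.00j], [(0.22+0j), 0.25+0.00j, -0.04+0.00j], [(-0.07-0j), -0.08-0.00j, (0.01+0j)]] + [[-0.05+0.03j, (0.06+0.01j), 0.05+0.09j], [(0.03-0.03j), -0.05+0.00j, -0.06-0.07j], [-0.04-0.03j, 0.02+0.05j, -0.06+0.08j]] + [[-0.05-0.03j, 0.06-0.01j, 0.05-0.09j], [(0.03+0.03j), (-0.05-0j), -0.06+0.07j], [-0.04+0.03j, 0.02-0.05j, (-0.06-0.08j)]]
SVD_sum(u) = [[0.21, 0.23, -0.02], [0.21, 0.23, -0.02], [-0.09, -0.1, 0.01]] + [[-0.09, 0.09, 0.11], [0.09, -0.09, -0.11], [0.01, -0.01, -0.01]] + [[-0.02, 0.01, -0.03], [-0.01, 0.01, -0.02], [-0.07, 0.06, -0.1]]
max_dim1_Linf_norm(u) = 0.33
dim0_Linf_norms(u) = [0.29, 0.33, 0.15]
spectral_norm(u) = 0.46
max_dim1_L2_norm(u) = 0.36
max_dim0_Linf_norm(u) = 0.33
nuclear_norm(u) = 0.84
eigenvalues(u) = [(0.45+0j), (-0.15+0.11j), (-0.15-0.11j)]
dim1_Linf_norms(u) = [0.33, 0.29, 0.15]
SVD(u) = [[-0.67, 0.7, 0.25], [-0.69, -0.71, 0.16], [0.29, -0.06, 0.96]] @ diag([0.45859506391860066, 0.24202455688508007, 0.13789373159819568]) @ [[-0.67, -0.74, 0.06], [-0.52, 0.53, 0.67], [-0.52, 0.42, -0.74]]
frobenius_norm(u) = 0.54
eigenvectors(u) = [[0.64+0.00j, -0.62+0.00j, (-0.62-0j)], [0.73+0.00j, (0.52-0.08j), (0.52+0.08j)], [-0.24+0.00j, (-0.22-0.53j), (-0.22+0.53j)]]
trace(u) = 0.15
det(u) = 0.02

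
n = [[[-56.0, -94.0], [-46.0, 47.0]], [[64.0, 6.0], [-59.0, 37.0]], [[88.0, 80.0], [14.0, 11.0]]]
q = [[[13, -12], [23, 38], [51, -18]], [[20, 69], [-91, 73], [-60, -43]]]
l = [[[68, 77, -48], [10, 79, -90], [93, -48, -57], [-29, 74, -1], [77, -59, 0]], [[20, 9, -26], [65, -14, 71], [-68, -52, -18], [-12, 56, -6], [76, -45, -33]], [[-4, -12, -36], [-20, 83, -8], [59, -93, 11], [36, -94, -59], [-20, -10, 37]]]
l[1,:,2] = [-26, 71, -18, -6, -33]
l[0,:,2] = [-48, -90, -57, -1, 0]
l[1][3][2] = -6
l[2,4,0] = -20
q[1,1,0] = -91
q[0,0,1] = -12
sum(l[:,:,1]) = -49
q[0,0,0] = 13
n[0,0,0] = -56.0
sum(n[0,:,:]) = -149.0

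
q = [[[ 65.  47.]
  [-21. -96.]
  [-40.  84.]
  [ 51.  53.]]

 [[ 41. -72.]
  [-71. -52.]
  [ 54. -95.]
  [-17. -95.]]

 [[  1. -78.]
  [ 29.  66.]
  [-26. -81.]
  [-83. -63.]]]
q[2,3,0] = -83.0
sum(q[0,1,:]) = -117.0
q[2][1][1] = 66.0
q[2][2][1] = -81.0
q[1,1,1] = -52.0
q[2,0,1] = -78.0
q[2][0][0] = 1.0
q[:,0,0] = [65.0, 41.0, 1.0]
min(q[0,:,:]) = -96.0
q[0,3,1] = 53.0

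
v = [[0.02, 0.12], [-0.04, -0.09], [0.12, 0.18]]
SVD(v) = [[-0.44, -0.84], [0.37, 0.14], [-0.82, 0.52]] @ diag([0.2632489316217637, 0.044721359549995815]) @ [[-0.46, -0.89], [0.89, -0.46]]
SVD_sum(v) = [[0.05, 0.1], [-0.05, -0.09], [0.10, 0.19]] + [[-0.03, 0.02], [0.01, -0.0], [0.02, -0.01]]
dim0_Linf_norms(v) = [0.12, 0.18]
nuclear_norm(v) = 0.31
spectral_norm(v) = 0.26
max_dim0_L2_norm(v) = 0.23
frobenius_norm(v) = 0.27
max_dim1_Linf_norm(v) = 0.18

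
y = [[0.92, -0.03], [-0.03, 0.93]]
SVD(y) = [[-0.65,0.76], [0.76,0.65]] @ diag([0.9554138126514912, 0.8945861873485088]) @ [[-0.65, 0.76],  [0.76, 0.65]]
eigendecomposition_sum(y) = [[0.52, 0.44], [0.44, 0.37]] + [[0.4,-0.47], [-0.47,0.56]]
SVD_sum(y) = [[0.4, -0.47], [-0.47, 0.56]] + [[0.52, 0.44], [0.44, 0.37]]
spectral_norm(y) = 0.96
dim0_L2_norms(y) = [0.92, 0.93]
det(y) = 0.85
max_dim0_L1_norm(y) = 0.96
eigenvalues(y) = [0.89, 0.96]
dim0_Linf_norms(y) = [0.92, 0.93]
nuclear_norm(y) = 1.85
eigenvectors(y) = [[-0.76, 0.65], [-0.65, -0.76]]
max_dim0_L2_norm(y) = 0.93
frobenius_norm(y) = 1.31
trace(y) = 1.85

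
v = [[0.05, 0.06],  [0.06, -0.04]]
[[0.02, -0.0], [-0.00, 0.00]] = v @ [[0.08, 0.02],[0.19, -0.07]]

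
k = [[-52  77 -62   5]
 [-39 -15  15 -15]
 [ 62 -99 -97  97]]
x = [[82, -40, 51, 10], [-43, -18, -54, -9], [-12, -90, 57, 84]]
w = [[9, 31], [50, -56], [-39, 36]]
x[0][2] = 51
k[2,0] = 62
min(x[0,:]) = -40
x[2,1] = -90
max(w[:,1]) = 36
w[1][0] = 50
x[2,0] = -12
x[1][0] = -43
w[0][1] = 31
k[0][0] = -52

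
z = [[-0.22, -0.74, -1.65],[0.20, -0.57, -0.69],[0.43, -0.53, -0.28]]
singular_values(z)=[2.07, 0.66, 0.0]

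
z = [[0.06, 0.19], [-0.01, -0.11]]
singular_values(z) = [0.23, 0.02]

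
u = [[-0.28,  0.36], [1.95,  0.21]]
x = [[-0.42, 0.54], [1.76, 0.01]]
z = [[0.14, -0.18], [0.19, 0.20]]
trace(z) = 0.34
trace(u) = -0.07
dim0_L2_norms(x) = [1.81, 0.54]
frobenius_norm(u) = 2.01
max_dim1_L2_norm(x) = 1.76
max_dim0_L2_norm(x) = 1.81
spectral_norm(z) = 0.28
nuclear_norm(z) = 0.50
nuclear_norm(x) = 2.34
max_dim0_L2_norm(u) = 1.97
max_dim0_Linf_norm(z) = 0.2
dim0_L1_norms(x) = [2.18, 0.55]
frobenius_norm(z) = 0.36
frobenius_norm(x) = 1.89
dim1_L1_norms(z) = [0.32, 0.39]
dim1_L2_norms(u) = [0.46, 1.96]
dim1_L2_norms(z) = [0.23, 0.28]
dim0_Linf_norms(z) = [0.19, 0.2]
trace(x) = -0.41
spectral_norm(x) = 1.81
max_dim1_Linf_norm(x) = 1.76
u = z + x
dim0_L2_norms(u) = [1.97, 0.42]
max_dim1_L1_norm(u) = 2.16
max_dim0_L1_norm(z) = 0.38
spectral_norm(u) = 1.98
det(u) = -0.76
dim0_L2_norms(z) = [0.24, 0.27]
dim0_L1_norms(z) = [0.33, 0.38]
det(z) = 0.06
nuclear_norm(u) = 2.36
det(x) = -0.95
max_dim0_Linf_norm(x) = 1.76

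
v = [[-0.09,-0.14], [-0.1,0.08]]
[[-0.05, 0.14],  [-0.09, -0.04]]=v@[[0.81, -0.25],[-0.13, -0.81]]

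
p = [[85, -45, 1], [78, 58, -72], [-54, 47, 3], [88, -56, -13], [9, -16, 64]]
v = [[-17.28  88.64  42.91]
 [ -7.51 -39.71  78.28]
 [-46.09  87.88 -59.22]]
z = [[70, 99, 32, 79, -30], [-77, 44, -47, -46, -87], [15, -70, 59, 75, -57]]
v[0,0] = -17.28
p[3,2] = -13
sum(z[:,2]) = 44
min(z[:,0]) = -77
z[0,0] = 70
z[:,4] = [-30, -87, -57]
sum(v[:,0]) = -70.88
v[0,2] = 42.91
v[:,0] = [-17.28, -7.51, -46.09]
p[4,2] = 64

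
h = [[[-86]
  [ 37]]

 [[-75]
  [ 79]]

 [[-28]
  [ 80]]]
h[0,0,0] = -86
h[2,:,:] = [[-28], [80]]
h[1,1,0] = 79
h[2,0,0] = -28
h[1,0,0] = -75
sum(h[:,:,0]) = 7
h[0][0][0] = -86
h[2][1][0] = 80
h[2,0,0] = -28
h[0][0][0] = -86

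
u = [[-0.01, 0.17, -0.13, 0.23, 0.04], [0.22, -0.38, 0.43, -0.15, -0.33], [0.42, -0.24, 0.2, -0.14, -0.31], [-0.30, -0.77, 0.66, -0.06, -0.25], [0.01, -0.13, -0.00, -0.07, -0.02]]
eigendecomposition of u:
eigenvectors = [[(-0.29+0.2j), (-0.29-0.2j), 0.40+0.00j, 0.06-0.24j, (0.06+0.24j)], [0.41-0.25j, 0.41+0.25j, (-0.09+0j), -0.65+0.00j, (-0.65-0j)], [0.62+0.00j, (0.62-0j), 0.40+0.00j, (-0.49-0.18j), -0.49+0.18j], [0.08-0.46j, 0.08+0.46j, 0.14+0.00j, (0.29-0.22j), (0.29+0.22j)], [(0.22+0.02j), 0.22-0.02j, 0.81+0.00j, 0.32-0.10j, 0.32+0.10j]]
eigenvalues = [(-0.28+0.32j), (-0.28-0.32j), (-0.01+0j), (0.15+0.09j), (0.15-0.09j)]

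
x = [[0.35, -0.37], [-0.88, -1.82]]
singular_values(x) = [2.03, 0.47]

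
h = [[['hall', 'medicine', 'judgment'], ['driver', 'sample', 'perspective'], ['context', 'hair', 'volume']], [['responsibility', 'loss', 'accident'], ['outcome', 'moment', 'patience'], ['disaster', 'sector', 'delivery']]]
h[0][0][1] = 'medicine'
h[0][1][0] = 'driver'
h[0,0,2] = 'judgment'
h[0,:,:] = [['hall', 'medicine', 'judgment'], ['driver', 'sample', 'perspective'], ['context', 'hair', 'volume']]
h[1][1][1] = 'moment'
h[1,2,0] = 'disaster'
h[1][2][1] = 'sector'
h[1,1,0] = 'outcome'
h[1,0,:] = ['responsibility', 'loss', 'accident']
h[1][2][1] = 'sector'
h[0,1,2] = 'perspective'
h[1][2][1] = 'sector'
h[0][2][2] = 'volume'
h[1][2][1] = 'sector'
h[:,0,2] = ['judgment', 'accident']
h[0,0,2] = 'judgment'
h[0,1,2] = 'perspective'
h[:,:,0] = [['hall', 'driver', 'context'], ['responsibility', 'outcome', 'disaster']]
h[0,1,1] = 'sample'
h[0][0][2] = 'judgment'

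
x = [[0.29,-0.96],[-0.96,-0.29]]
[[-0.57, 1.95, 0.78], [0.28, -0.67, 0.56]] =x@[[-0.43, 1.20, -0.31], [0.46, -1.67, -0.91]]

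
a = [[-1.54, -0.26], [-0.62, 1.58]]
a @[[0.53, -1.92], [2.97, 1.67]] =[[-1.59, 2.52], [4.36, 3.83]]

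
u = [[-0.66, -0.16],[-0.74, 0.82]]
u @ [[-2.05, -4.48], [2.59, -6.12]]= [[0.94, 3.94], [3.64, -1.7]]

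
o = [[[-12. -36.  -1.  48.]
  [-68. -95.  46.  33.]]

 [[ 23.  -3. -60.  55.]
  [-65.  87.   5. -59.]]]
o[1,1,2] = 5.0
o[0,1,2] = 46.0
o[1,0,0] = 23.0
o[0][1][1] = -95.0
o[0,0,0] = -12.0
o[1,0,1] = -3.0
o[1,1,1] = 87.0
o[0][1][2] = 46.0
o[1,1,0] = -65.0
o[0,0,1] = -36.0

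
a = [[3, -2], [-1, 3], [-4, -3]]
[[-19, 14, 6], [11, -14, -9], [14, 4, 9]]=a@[[-5, 2, 0], [2, -4, -3]]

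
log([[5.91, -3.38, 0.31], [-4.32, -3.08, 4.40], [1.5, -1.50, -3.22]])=[[1.44, -0.46, 1.87], [-1.47, 0.92, 5.74], [-0.53, -1.28, 2.47]]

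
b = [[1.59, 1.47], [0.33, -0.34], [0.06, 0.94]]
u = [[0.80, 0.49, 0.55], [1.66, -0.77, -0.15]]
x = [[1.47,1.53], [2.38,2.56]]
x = u @ b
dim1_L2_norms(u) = [1.09, 1.84]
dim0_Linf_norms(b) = [1.59, 1.47]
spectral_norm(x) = 4.09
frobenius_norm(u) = 2.13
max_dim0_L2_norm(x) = 2.98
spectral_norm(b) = 2.28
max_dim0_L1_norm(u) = 2.46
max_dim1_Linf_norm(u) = 1.66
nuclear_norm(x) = 4.12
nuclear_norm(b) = 3.06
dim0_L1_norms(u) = [2.46, 1.26, 0.7]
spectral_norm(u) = 1.92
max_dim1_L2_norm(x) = 3.5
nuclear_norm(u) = 2.85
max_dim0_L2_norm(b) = 1.78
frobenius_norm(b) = 2.41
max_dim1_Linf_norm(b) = 1.59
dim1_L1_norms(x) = [3.0, 4.94]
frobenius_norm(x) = 4.09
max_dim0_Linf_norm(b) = 1.59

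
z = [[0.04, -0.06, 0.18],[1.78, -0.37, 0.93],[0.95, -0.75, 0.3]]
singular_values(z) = [2.34, 0.51, 0.15]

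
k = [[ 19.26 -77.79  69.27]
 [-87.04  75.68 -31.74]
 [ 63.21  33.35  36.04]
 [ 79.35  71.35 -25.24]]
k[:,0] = [19.26, -87.04, 63.21, 79.35]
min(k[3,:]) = -25.24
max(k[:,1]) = 75.68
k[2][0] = 63.21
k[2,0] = 63.21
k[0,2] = 69.27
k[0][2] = 69.27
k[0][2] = 69.27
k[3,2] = -25.24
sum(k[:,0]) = 74.78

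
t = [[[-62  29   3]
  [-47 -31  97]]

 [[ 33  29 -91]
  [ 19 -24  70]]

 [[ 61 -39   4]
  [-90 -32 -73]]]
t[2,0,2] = 4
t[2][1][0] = -90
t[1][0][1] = 29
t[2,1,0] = -90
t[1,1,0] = 19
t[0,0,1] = 29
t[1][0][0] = 33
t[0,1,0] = -47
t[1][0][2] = -91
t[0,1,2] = 97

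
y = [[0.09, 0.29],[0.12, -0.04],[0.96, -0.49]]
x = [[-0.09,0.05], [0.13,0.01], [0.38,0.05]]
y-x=[[0.18, 0.24], [-0.01, -0.05], [0.58, -0.54]]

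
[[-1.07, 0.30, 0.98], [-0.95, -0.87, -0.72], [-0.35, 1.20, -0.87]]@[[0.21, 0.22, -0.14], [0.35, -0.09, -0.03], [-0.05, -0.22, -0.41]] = [[-0.17, -0.48, -0.26], [-0.47, 0.03, 0.45], [0.39, 0.01, 0.37]]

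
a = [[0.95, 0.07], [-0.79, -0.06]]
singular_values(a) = [1.24, 0.0]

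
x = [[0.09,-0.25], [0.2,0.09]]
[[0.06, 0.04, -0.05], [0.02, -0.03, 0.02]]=x @ [[0.19, -0.06, 0.01], [-0.18, -0.17, 0.20]]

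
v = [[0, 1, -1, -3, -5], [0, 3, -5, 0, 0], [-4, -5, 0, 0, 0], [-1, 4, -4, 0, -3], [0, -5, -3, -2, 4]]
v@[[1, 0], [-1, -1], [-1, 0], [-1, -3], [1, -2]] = [[-2, 18], [2, -3], [1, 5], [-4, 2], [14, 3]]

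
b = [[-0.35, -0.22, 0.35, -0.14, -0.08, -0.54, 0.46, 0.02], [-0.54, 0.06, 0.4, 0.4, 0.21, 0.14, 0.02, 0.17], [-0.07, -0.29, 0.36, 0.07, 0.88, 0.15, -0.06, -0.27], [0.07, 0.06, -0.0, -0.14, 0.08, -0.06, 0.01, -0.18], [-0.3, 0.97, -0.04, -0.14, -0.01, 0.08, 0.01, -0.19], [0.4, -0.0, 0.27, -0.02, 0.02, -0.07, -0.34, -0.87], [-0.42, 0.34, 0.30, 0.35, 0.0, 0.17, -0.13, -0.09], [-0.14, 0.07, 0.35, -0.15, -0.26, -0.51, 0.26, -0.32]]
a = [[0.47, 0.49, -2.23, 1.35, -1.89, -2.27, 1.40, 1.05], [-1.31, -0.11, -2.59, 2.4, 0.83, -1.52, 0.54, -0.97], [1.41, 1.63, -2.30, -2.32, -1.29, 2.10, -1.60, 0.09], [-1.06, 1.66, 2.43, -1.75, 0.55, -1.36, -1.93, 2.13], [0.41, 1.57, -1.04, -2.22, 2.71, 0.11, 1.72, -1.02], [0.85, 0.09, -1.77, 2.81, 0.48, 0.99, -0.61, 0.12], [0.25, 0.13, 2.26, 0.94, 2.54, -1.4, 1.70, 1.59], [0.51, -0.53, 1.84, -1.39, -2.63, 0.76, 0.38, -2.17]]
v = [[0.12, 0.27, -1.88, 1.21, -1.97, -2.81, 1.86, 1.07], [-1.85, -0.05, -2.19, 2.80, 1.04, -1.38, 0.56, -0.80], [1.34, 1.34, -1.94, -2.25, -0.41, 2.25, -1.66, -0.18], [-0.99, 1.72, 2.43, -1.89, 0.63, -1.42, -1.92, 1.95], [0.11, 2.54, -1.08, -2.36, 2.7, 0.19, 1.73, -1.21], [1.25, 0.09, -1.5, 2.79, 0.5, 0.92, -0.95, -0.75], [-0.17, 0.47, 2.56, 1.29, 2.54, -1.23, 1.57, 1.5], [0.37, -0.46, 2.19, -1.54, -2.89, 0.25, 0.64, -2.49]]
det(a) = -6.78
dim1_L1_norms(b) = [2.16, 1.94, 2.15, 0.6, 1.74, 1.99, 1.8, 2.06]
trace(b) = -0.60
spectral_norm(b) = 1.25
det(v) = -6480.41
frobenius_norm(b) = 2.48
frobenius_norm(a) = 12.50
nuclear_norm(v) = 32.21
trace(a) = -0.46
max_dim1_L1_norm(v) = 12.95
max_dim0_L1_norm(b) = 2.29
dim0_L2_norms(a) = [2.5, 2.9, 5.97, 5.63, 5.21, 4.15, 3.86, 3.86]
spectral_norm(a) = 6.91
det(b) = -0.00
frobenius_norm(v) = 12.96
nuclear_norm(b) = 5.45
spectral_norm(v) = 7.05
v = b + a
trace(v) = -1.06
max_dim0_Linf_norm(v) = 2.89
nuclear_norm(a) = 30.25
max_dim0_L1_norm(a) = 16.46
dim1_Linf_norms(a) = [2.27, 2.59, 2.32, 2.43, 2.71, 2.81, 2.54, 2.63]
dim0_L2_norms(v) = [2.82, 3.42, 5.72, 5.94, 5.28, 4.4, 4.12, 4.01]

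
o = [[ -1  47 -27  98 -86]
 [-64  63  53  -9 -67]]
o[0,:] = [-1, 47, -27, 98, -86]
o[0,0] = -1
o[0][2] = -27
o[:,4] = [-86, -67]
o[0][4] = -86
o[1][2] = 53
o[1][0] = -64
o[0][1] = 47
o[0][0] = -1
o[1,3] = -9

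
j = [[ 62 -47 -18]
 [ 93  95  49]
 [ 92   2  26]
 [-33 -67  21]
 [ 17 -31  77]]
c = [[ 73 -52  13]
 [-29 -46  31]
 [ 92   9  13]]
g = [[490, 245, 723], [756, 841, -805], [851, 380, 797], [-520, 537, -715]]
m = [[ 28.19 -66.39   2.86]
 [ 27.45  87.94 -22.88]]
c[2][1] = 9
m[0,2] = 2.86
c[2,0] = 92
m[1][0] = 27.45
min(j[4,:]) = -31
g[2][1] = 380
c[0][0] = 73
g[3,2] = -715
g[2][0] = 851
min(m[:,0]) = 27.45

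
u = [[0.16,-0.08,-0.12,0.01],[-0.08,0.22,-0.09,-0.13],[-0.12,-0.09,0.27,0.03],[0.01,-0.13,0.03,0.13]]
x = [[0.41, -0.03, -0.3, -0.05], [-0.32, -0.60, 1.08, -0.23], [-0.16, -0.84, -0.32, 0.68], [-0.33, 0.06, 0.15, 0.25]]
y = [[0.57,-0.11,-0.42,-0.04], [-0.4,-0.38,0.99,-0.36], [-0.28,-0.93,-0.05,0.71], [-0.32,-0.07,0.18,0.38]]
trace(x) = -0.26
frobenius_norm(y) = 1.91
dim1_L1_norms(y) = [1.14, 2.13, 1.97, 0.95]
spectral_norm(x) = 1.36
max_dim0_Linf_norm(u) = 0.27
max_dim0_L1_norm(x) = 1.85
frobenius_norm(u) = 0.51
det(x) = 0.07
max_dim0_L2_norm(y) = 1.09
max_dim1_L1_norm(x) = 2.23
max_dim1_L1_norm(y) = 2.13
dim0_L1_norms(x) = [1.22, 1.53, 1.85, 1.21]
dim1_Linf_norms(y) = [0.57, 0.99, 0.93, 0.38]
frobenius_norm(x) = 1.85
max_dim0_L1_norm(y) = 1.64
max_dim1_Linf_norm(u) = 0.27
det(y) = 0.11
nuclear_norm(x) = 3.12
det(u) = -0.00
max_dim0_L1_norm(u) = 0.52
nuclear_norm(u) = 0.79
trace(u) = 0.78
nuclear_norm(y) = 3.26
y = x + u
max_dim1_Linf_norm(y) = 0.99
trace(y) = 0.52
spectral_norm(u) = 0.39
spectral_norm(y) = 1.39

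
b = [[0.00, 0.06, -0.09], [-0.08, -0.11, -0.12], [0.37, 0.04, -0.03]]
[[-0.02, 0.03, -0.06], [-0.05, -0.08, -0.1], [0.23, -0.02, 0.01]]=b @ [[0.65, -0.13, 0.09], [-0.13, 0.69, 0.08], [0.09, 0.08, 0.74]]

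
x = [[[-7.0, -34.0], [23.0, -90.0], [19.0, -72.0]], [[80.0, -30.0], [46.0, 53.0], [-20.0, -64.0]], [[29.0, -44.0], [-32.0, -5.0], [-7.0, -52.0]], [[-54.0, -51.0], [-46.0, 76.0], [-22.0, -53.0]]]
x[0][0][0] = -7.0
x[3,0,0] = -54.0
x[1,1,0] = 46.0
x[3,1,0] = -46.0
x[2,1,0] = -32.0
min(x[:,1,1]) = -90.0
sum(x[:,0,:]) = -111.0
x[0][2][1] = -72.0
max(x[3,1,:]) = 76.0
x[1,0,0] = 80.0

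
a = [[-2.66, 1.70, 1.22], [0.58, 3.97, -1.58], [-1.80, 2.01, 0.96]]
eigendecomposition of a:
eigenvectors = [[-0.86, -0.46, 0.33], [-0.05, -0.32, 0.83], [-0.51, -0.83, 0.45]]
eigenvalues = [-1.82, 0.75, 3.33]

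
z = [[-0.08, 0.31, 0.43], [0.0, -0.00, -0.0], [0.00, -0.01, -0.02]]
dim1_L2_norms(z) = [0.54, 0.0, 0.02]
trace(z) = -0.10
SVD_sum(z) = [[-0.08,0.31,0.43], [0.00,0.00,0.0], [0.0,-0.01,-0.02]] + [[-0.0,0.00,-0.00],[-0.00,0.00,-0.0],[-0.00,0.0,-0.00]] + [[-0.00, -0.0, 0.0], [0.00, 0.0, -0.0], [0.0, 0.0, -0.0]]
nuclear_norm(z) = 0.54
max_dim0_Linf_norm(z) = 0.43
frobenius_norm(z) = 0.54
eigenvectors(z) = [[1.0, 0.99, 0.73], [0.00, 0.00, 0.61], [0.0, 0.14, -0.31]]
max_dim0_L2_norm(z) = 0.43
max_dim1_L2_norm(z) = 0.54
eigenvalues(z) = [-0.08, -0.02, -0.0]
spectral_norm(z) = 0.54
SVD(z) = [[1.0, 0.04, -0.00],[0.0, 0.0, 1.0],[-0.04, 1.00, 0.00]] @ diag([0.5365410925639388, 0.0048637424165773446, 5.626925930358254e-19]) @ [[-0.15,0.58,0.80], [-0.67,0.54,-0.51], [0.73,0.61,-0.31]]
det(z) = 0.00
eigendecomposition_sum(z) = [[-0.08, 0.38, 0.57],[-0.0, -0.0, -0.00],[-0.00, -0.0, -0.0]] + [[-0.00, -0.07, -0.14], [-0.0, -0.0, -0.00], [-0.00, -0.01, -0.02]] + [[-0.00, -0.0, -0.0], [-0.0, -0.00, -0.00], [-0.0, 0.0, -0.00]]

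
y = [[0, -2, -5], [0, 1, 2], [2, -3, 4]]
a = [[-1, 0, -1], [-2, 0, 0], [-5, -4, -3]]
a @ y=[[-2, 5, 1], [0, 4, 10], [-6, 15, 5]]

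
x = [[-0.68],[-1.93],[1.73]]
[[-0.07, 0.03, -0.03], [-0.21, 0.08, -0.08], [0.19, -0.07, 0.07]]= x @[[0.11, -0.04, 0.04]]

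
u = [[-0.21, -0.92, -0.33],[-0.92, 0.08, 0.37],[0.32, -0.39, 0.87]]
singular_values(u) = [1.01, 1.0, 0.99]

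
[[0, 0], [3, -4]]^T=[[0, 3], [0, -4]]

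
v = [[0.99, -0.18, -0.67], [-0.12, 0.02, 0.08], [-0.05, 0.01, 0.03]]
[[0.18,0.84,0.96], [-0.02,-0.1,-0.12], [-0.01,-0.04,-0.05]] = v @ [[0.32, 0.70, 0.54], [-0.27, -0.48, 0.33], [0.28, -0.09, -0.73]]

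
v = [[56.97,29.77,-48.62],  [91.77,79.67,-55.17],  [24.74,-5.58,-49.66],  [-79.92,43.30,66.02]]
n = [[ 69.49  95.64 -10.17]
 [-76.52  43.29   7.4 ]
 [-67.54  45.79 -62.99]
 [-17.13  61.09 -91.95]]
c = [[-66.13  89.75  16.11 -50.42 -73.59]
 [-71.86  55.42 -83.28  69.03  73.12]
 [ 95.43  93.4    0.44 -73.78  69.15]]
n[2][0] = -67.54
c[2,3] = -73.78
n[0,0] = 69.49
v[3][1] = 43.3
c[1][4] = 73.12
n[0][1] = 95.64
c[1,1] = 55.42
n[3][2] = -91.95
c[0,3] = -50.42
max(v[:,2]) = 66.02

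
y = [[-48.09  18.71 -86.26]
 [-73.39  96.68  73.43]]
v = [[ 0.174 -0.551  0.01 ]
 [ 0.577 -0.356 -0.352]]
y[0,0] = -48.09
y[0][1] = 18.71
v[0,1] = -0.551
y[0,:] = [-48.09, 18.71, -86.26]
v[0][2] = 0.01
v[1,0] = 0.577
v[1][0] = 0.577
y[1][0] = -73.39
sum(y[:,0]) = -121.48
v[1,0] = 0.577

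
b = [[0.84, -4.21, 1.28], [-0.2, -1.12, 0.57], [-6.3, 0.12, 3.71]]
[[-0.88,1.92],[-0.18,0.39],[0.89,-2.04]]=b@[[0.03,-0.06],  [0.3,-0.66],  [0.28,-0.63]]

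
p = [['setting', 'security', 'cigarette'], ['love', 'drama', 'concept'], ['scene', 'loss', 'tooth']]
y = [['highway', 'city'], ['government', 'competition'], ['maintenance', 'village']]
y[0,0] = 'highway'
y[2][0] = 'maintenance'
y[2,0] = 'maintenance'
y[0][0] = 'highway'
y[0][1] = 'city'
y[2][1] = 'village'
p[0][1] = 'security'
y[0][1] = 'city'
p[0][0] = 'setting'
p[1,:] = ['love', 'drama', 'concept']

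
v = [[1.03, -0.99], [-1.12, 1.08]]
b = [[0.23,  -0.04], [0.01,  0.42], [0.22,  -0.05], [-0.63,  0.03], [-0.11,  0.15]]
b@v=[[0.28, -0.27], [-0.46, 0.44], [0.28, -0.27], [-0.68, 0.66], [-0.28, 0.27]]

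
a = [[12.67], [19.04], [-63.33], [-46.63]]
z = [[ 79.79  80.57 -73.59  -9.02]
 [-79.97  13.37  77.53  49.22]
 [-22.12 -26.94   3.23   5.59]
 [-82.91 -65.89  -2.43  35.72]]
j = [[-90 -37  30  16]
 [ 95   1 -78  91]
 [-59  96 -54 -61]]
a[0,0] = 12.67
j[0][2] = 30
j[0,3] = 16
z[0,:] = [79.79, 80.57, -73.59, -9.02]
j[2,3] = -61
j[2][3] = -61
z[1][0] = -79.97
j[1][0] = 95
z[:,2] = [-73.59, 77.53, 3.23, -2.43]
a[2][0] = -63.33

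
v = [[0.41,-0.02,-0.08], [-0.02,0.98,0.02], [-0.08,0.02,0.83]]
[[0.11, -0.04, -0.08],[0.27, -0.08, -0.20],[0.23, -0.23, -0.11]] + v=[[0.52, -0.06, -0.16], [0.25, 0.9, -0.18], [0.15, -0.21, 0.72]]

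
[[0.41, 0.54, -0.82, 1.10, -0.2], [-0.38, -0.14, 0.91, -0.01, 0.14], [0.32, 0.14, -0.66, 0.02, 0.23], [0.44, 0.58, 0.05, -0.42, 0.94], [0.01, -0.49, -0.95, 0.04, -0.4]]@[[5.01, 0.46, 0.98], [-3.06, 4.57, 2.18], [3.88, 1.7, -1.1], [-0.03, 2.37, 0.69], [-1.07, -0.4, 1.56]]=[[-2.6,3.95,2.93], [1.91,0.65,-1.47], [-1.63,-0.38,1.72], [-0.37,1.57,2.82], [-1.71,-3.59,-0.61]]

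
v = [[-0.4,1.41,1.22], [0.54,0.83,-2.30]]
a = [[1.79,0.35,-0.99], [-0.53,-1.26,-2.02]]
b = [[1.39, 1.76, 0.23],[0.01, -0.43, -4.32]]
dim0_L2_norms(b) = [1.39, 1.81, 4.33]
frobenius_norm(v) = 3.15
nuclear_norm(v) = 4.33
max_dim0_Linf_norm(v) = 2.3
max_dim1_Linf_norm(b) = 4.32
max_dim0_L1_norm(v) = 3.52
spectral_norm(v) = 2.69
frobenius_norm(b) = 4.89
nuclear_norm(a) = 4.51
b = v + a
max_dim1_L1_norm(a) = 3.81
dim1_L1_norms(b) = [3.38, 4.76]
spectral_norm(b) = 4.37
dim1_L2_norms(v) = [1.91, 2.5]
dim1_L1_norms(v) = [3.03, 3.67]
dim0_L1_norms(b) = [1.4, 2.19, 4.55]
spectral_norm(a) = 2.48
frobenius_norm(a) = 3.20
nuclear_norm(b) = 6.57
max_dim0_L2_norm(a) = 2.25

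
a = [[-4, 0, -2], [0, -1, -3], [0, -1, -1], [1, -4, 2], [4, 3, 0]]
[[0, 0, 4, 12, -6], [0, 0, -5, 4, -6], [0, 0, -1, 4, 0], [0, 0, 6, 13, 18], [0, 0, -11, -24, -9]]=a@[[0, 0, -2, -3, 0], [0, 0, -1, -4, -3], [0, 0, 2, 0, 3]]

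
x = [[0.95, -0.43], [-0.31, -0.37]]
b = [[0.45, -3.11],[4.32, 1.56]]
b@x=[[1.39, 0.96], [3.62, -2.43]]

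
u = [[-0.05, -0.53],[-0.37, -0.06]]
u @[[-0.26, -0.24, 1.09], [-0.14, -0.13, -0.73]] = [[0.09, 0.08, 0.33], [0.10, 0.10, -0.36]]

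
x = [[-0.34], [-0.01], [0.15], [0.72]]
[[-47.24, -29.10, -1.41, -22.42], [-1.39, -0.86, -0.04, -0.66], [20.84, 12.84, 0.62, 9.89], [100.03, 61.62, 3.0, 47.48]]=x@ [[138.93, 85.58, 4.16, 65.95]]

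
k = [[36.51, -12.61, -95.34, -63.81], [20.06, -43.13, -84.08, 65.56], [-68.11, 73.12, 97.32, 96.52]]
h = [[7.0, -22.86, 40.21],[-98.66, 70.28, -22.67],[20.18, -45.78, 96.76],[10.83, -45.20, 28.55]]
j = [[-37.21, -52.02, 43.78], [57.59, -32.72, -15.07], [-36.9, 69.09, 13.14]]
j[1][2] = -15.07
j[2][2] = 13.14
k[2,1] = 73.12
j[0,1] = -52.02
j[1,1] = -32.72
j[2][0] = -36.9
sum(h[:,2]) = 142.85000000000002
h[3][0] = 10.83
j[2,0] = -36.9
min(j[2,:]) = -36.9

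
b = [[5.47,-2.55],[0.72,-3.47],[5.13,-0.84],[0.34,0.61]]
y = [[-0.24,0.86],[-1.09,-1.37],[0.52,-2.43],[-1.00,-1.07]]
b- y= [[5.71, -3.41], [1.81, -2.1], [4.61, 1.59], [1.34, 1.68]]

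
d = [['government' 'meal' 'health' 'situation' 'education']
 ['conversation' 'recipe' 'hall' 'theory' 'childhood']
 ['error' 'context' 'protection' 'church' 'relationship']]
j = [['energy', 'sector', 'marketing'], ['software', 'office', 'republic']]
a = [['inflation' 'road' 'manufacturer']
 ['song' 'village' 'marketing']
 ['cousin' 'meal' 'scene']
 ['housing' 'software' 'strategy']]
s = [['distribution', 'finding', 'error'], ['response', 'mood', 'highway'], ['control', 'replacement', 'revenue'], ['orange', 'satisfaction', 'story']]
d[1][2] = 'hall'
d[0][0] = 'government'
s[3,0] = 'orange'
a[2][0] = 'cousin'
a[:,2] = ['manufacturer', 'marketing', 'scene', 'strategy']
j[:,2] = ['marketing', 'republic']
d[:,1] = ['meal', 'recipe', 'context']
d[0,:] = ['government', 'meal', 'health', 'situation', 'education']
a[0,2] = 'manufacturer'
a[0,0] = 'inflation'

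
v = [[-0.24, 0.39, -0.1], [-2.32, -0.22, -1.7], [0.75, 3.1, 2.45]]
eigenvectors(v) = [[(0.47+0j), 0.02+0.13j, 0.02-0.13j],[0.43+0.00j, -0.40+0.47j, (-0.4-0.47j)],[-0.77+0.00j, 0.78+0.00j, (0.78-0j)]]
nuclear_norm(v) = 6.78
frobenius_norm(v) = 4.97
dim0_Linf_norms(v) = [2.32, 3.1, 2.45]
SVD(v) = [[0.02, -0.2, 0.98], [-0.49, -0.85, -0.17], [0.87, -0.48, -0.12]] @ diag([4.463574485813505, 2.1850850751203517, 0.13193189182675824]) @ [[0.40, 0.63, 0.66], [0.76, -0.63, 0.14], [0.50, 0.45, -0.73]]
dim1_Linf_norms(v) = [0.39, 2.32, 3.1]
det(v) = 1.29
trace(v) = 1.99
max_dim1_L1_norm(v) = 6.3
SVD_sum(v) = [[0.03, 0.05, 0.06], [-0.88, -1.39, -1.46], [1.56, 2.45, 2.58]] + [[-0.34, 0.28, -0.06], [-1.43, 1.18, -0.25], [-0.8, 0.66, -0.14]] + [[0.07, 0.06, -0.09], [-0.01, -0.01, 0.02], [-0.01, -0.01, 0.01]]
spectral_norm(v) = 4.46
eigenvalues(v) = [(0.27+0j), (0.86+1.99j), (0.86-1.99j)]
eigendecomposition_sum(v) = [[0.27-0.00j, -0.07+0.00j, (-0.05+0j)], [(0.24-0j), -0.07+0.00j, -0.04+0.00j], [-0.43+0.00j, (0.12+0j), (0.07+0j)]] + [[-0.25+0.14j, 0.23+0.22j, -0.03+0.21j], [(-1.28-0.48j), (-0.08+1.5j), (-0.83+0.53j)], [(0.59+1.61j), (1.49-1.16j), 1.19+0.35j]] + [[(-0.25-0.14j), (0.23-0.22j), -0.03-0.21j], [-1.28+0.48j, -0.08-1.50j, -0.83-0.53j], [0.59-1.61j, 1.49+1.16j, (1.19-0.35j)]]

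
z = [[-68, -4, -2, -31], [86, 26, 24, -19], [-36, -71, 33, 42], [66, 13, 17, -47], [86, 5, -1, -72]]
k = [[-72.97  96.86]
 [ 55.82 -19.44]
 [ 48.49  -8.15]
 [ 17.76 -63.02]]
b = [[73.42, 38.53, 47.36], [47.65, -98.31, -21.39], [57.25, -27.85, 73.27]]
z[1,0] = 86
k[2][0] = 48.49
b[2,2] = 73.27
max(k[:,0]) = 55.82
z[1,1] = 26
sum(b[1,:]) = -72.05000000000001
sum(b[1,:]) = -72.05000000000001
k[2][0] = 48.49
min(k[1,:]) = -19.44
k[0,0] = -72.97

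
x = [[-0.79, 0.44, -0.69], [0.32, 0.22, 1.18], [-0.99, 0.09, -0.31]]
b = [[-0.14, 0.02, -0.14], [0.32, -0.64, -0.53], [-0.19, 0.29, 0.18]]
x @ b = [[0.38, -0.5, -0.25], [-0.20, 0.21, 0.05], [0.23, -0.17, 0.04]]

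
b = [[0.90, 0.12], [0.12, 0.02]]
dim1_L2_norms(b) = [0.91, 0.12]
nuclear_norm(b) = 0.92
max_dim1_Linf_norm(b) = 0.9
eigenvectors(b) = [[0.99, -0.13], [0.13, 0.99]]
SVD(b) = [[-0.99, -0.13], [-0.13, 0.99]] @ diag([0.9160701700396552, 0.00392982996034481]) @ [[-0.99, -0.13], [-0.13, 0.99]]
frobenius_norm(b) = 0.92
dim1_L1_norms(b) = [1.02, 0.14]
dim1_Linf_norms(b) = [0.9, 0.12]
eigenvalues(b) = [0.92, 0.0]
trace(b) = 0.92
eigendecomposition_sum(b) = [[0.90,  0.12],[0.12,  0.02]] + [[0.00, -0.0], [-0.0, 0.0]]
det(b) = 0.00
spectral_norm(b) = 0.92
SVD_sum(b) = [[0.9, 0.12], [0.12, 0.02]] + [[0.00,-0.0], [-0.0,0.00]]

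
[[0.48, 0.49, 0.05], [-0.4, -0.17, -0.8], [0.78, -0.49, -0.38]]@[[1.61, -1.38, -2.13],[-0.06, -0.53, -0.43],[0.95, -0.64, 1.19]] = [[0.79, -0.95, -1.17],[-1.39, 1.15, -0.03],[0.92, -0.57, -1.9]]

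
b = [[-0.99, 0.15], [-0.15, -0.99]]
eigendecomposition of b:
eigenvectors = [[-0.71j, 0.71j], [(0.71+0j), 0.71-0.00j]]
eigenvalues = [(-0.99+0.15j), (-0.99-0.15j)]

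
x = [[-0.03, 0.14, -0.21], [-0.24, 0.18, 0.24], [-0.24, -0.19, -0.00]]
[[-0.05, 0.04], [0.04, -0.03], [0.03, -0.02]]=x @ [[-0.04,0.03], [-0.09,0.08], [0.18,-0.16]]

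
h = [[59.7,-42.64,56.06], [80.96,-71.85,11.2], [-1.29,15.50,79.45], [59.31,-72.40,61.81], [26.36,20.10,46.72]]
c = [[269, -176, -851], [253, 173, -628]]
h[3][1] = -72.4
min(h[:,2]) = 11.2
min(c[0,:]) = -851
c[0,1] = -176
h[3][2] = 61.81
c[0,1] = -176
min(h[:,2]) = 11.2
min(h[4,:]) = 20.1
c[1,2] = -628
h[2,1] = 15.5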